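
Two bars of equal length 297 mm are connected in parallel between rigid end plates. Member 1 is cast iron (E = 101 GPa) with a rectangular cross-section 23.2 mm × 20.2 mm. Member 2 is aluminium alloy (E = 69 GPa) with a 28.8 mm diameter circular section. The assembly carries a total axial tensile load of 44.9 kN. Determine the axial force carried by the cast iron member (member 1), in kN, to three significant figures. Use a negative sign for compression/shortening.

23.0 kN

A_1 = 468.6 mm².
A_2 = 651.4 mm².
Equal strain + equilibrium ⇒ each member carries load in proportion to AE: A₁E₁ = 47330000 N, A₂E₂ = 44950000 N, ΣAE = 92280000 N.
F₁ = P·A₁E₁/ΣAE = 44900·47330000/92280000 = 23030 N.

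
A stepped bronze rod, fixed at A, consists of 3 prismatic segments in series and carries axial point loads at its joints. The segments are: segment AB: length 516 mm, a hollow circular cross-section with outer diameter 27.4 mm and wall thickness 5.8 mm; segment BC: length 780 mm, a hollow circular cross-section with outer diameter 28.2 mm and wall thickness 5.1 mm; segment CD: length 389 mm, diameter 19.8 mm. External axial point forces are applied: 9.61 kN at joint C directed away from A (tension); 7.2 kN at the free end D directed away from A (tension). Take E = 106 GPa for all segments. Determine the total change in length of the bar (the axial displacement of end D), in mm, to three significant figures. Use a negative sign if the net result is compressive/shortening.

Internal axial forces (sectioning from the free end, tension +): N_CD = 7.2 kN, N_BC = 16.81 kN, N_AB = 16.81 kN.
A_AB = 393.6 mm².
A_BC = 370.1 mm².
A_CD = 307.9 mm².
δ_AB = 16810·516/(393.6·106000) = 0.2079 mm
δ_BC = 16810·780/(370.1·106000) = 0.3342 mm
δ_CD = 7200·389/(307.9·106000) = 0.08581 mm
δ = Σδ_i = 0.6279 mm.

0.628 mm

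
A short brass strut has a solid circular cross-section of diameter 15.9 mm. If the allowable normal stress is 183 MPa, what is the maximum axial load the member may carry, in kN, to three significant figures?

36.3 kN

A = 198.6 mm².
P_max = σ_allow · A = 183 · 198.6 = 36340 N = 36.34 kN.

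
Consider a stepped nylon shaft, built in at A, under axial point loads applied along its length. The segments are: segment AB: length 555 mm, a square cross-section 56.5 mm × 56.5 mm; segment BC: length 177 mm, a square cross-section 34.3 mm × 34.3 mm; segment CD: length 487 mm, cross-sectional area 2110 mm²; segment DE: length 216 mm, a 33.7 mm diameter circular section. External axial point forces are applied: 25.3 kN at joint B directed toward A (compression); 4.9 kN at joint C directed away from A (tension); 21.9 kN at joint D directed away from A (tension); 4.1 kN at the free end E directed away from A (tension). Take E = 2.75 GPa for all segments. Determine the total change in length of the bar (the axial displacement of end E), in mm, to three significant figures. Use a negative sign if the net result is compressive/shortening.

4.59 mm

Internal axial forces (sectioning from the free end, tension +): N_DE = 4.1 kN, N_CD = 26 kN, N_BC = 30.9 kN, N_AB = 5.6 kN.
A_AB = 3192 mm².
A_BC = 1176 mm².
A_DE = 892 mm².
δ_AB = 5600·555/(3192·2750) = 0.354 mm
δ_BC = 30900·177/(1176·2750) = 1.69 mm
δ_CD = 26000·487/(2110·2750) = 2.182 mm
δ_DE = 4100·216/(892·2750) = 0.361 mm
δ = Σδ_i = 4.588 mm.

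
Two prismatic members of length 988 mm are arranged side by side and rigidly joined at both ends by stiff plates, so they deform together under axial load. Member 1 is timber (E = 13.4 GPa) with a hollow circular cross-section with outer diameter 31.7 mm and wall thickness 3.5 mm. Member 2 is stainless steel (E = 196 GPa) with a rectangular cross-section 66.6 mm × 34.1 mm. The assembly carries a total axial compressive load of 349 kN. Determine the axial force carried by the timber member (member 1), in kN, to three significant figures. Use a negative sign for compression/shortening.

A_1 = 310.1 mm².
A_2 = 2271 mm².
Equal strain + equilibrium ⇒ each member carries load in proportion to AE: A₁E₁ = 4155000 N, A₂E₂ = 445100000 N, ΣAE = 449300000 N.
F₁ = P·A₁E₁/ΣAE = -349000·4155000/449300000 = -3228 N.

-3.23 kN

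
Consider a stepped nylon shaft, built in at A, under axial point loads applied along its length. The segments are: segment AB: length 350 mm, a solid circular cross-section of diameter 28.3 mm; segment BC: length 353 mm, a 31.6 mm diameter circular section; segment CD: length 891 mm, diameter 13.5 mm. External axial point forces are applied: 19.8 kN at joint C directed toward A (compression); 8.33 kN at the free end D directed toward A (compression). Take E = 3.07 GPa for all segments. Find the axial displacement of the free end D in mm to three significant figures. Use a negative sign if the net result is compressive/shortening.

-26.1 mm

Internal axial forces (sectioning from the free end, tension +): N_CD = -8.33 kN, N_BC = -28.13 kN, N_AB = -28.13 kN.
A_AB = 629 mm².
A_BC = 784.3 mm².
A_CD = 143.1 mm².
δ_AB = -28130·350/(629·3070) = -5.098 mm
δ_BC = -28130·353/(784.3·3070) = -4.124 mm
δ_CD = -8330·891/(143.1·3070) = -16.89 mm
δ = Σδ_i = -26.11 mm.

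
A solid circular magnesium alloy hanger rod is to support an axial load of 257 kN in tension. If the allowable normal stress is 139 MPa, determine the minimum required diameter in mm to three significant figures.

48.5 mm

Required area A ≥ P/σ_allow = 257000/139 = 1849 mm².
For a solid circular section, d ≥ √(4A/π) = 48.52 mm.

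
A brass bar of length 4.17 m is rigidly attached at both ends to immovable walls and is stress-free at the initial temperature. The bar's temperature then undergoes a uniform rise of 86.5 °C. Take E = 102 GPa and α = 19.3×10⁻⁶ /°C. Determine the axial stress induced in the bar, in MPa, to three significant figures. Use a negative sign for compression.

-170 MPa

Free thermal expansion αLΔT = 19.3e-6 · 4170 · 86.5 = 6.962 mm.
The walls impose strain ε = −(6.962)/4170 = -1.6694e-03; σ = Eε = 102000 · -1.6694e-03 = -170.3 MPa.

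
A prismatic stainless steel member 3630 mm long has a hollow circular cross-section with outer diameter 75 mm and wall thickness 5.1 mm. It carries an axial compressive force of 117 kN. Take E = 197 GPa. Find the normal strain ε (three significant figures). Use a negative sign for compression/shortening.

A = 1120 mm².
σ = N/A = -104.5 MPa; ε = σ/E = -104.5/197000 = -5.303e-04.

-5.30e-04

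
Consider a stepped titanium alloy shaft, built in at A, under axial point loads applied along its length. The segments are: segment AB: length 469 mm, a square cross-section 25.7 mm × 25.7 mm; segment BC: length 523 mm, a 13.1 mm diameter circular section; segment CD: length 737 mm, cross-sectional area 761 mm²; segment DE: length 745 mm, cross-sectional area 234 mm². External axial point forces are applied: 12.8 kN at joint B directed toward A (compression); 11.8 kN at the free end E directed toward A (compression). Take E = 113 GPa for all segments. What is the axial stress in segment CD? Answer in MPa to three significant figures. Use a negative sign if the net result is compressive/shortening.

Internal axial forces (sectioning from the free end, tension +): N_DE = -11.8 kN, N_CD = -11.8 kN, N_BC = -11.8 kN, N_AB = -24.6 kN.
σ_CD = N_CD/A_CD = -11800/761 = -15.51 MPa.

-15.5 MPa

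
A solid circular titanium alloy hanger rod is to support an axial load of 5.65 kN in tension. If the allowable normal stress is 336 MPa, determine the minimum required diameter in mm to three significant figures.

4.63 mm

Required area A ≥ P/σ_allow = 5650/336 = 16.82 mm².
For a solid circular section, d ≥ √(4A/π) = 4.627 mm.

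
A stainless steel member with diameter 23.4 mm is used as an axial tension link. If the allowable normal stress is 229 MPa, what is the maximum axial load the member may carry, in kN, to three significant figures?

A = 430.1 mm².
P_max = σ_allow · A = 229 · 430.1 = 98480 N = 98.48 kN.

98.5 kN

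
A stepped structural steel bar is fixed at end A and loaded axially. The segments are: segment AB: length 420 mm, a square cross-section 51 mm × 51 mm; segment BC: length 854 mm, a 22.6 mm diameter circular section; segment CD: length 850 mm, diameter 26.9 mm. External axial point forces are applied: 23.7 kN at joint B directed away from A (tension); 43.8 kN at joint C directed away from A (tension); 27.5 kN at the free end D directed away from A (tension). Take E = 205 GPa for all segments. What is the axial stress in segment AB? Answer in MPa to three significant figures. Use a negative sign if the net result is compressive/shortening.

36.5 MPa

Internal axial forces (sectioning from the free end, tension +): N_CD = 27.5 kN, N_BC = 71.3 kN, N_AB = 95 kN.
A_AB = 2601 mm².
σ_AB = N_AB/A_AB = 95000/2601 = 36.52 MPa.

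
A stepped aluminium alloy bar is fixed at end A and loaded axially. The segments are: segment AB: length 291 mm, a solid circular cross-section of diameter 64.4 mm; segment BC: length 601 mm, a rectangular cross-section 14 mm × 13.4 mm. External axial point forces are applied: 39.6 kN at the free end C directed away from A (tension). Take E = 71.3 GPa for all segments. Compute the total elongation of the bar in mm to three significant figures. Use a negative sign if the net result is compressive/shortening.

1.83 mm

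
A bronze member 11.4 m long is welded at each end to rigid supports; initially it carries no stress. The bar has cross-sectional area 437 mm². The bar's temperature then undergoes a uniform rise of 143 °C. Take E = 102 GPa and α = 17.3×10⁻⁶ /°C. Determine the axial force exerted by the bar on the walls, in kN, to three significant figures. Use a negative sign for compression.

-110 kN

Free thermal expansion αLΔT = 17.3e-6 · 11400 · 143 = 28.2 mm.
The walls impose strain ε = −(28.2)/11400 = -2.4739e-03; σ = Eε = 102000 · -2.4739e-03 = -252.3 MPa.
Wall reaction R = σ·A = -252.3·437 = -110300 N = -110.3 kN.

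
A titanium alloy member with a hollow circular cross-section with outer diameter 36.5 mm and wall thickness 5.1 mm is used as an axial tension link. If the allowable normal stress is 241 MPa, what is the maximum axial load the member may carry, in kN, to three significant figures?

A = 503.1 mm².
P_max = σ_allow · A = 241 · 503.1 = 121200 N = 121.2 kN.

121 kN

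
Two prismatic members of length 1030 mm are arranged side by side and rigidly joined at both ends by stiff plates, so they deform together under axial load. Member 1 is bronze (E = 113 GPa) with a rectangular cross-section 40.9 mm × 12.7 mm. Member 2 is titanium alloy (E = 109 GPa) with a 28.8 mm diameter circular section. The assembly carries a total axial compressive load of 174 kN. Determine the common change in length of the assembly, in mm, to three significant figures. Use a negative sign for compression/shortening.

-1.38 mm

A_1 = 519.4 mm².
A_2 = 651.4 mm².
Equal strain + equilibrium ⇒ each member carries load in proportion to AE: A₁E₁ = 58700000 N, A₂E₂ = 71010000 N, ΣAE = 129700000 N.
δ = PL/ΣAE = -174000·1030/129700000 = -1.382 mm.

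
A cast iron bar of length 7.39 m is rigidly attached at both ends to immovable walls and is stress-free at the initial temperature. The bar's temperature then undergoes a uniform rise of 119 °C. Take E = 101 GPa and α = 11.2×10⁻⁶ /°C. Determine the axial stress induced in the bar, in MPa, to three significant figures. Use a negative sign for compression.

-135 MPa

Free thermal expansion αLΔT = 11.2e-6 · 7390 · 119 = 9.849 mm.
The walls impose strain ε = −(9.849)/7390 = -1.3328e-03; σ = Eε = 101000 · -1.3328e-03 = -134.6 MPa.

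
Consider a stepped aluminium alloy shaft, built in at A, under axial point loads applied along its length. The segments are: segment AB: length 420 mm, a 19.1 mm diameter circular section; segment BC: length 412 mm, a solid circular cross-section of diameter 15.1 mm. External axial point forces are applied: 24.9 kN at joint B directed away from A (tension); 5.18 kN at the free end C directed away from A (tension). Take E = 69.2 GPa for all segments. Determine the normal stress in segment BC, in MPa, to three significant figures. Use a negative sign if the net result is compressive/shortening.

28.9 MPa

Internal axial forces (sectioning from the free end, tension +): N_BC = 5.18 kN, N_AB = 30.08 kN.
A_BC = 179.1 mm².
σ_BC = N_BC/A_BC = 5180/179.1 = 28.93 MPa.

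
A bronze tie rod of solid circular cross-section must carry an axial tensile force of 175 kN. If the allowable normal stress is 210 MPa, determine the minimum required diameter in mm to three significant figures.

32.6 mm

Required area A ≥ P/σ_allow = 175000/210 = 833.3 mm².
For a solid circular section, d ≥ √(4A/π) = 32.57 mm.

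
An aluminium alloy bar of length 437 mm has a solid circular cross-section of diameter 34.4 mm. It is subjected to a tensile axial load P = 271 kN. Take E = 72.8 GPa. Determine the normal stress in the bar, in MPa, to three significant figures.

292 MPa

A = 929.4 mm².
σ = N/A = 271000/929.4 = 291.6 MPa.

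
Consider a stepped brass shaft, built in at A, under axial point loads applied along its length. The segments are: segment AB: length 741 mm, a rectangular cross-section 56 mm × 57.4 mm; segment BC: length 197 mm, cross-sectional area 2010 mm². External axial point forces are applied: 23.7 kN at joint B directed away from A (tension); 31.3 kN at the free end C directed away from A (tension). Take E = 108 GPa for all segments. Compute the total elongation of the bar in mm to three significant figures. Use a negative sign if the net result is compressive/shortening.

Internal axial forces (sectioning from the free end, tension +): N_BC = 31.3 kN, N_AB = 55 kN.
A_AB = 3214 mm².
δ_AB = 55000·741/(3214·108000) = 0.1174 mm
δ_BC = 31300·197/(2010·108000) = 0.0284 mm
δ = Σδ_i = 0.1458 mm.

0.146 mm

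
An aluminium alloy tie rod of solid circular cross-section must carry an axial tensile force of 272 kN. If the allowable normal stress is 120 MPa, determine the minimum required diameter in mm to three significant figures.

53.7 mm

Required area A ≥ P/σ_allow = 272000/120 = 2267 mm².
For a solid circular section, d ≥ √(4A/π) = 53.72 mm.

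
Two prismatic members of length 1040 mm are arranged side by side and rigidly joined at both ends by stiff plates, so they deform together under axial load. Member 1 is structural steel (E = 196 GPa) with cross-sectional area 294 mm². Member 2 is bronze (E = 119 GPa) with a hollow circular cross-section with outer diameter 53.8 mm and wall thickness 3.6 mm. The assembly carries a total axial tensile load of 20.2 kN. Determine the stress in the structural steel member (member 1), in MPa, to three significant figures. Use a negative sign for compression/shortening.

31.6 MPa

A_2 = 567.7 mm².
Equal strain + equilibrium ⇒ each member carries load in proportion to AE: A₁E₁ = 57620000 N, A₂E₂ = 67560000 N, ΣAE = 125200000 N.
σ₁ = P·E₁/ΣAE = 20200·196000/125200000 = 31.63 MPa.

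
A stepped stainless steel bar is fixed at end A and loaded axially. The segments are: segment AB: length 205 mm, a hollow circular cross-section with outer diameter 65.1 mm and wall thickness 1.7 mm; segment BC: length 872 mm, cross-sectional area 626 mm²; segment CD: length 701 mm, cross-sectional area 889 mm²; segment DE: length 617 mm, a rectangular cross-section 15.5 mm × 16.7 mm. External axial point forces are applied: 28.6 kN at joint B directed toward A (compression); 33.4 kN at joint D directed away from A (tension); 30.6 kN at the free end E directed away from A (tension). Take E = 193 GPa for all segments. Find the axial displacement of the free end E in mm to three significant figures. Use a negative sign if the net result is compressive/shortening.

1.21 mm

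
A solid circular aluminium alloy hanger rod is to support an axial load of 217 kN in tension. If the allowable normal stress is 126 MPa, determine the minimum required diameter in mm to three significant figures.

Required area A ≥ P/σ_allow = 217000/126 = 1722 mm².
For a solid circular section, d ≥ √(4A/π) = 46.83 mm.

46.8 mm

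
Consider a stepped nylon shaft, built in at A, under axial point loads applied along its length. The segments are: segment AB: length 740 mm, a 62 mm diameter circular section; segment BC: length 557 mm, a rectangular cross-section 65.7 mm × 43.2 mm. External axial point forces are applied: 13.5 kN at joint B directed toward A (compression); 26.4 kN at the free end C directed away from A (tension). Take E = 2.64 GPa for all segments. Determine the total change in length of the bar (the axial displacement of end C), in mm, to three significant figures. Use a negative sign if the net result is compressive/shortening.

3.16 mm

Internal axial forces (sectioning from the free end, tension +): N_BC = 26.4 kN, N_AB = 12.9 kN.
A_AB = 3019 mm².
A_BC = 2838 mm².
δ_AB = 12900·740/(3019·2640) = 1.198 mm
δ_BC = 26400·557/(2838·2640) = 1.962 mm
δ = Σδ_i = 3.16 mm.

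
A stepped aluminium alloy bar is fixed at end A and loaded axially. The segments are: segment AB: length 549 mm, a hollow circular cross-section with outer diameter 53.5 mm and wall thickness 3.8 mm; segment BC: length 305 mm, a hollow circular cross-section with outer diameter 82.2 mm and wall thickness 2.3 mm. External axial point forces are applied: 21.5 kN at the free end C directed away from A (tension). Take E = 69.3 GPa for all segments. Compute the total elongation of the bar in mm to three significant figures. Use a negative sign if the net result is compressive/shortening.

Internal axial forces (sectioning from the free end, tension +): N_BC = 21.5 kN, N_AB = 21.5 kN.
A_AB = 593.3 mm².
A_BC = 577.3 mm².
δ_AB = 21500·549/(593.3·69300) = 0.2871 mm
δ_BC = 21500·305/(577.3·69300) = 0.1639 mm
δ = Σδ_i = 0.451 mm.

0.451 mm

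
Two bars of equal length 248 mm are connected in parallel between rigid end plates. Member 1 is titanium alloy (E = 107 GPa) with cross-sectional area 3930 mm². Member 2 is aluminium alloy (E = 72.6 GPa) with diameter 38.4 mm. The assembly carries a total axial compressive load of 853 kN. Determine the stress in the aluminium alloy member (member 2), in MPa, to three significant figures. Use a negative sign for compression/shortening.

A_2 = 1158 mm².
Equal strain + equilibrium ⇒ each member carries load in proportion to AE: A₁E₁ = 420500000 N, A₂E₂ = 84080000 N, ΣAE = 504600000 N.
σ₂ = P·E₂/ΣAE = -853000·72600/504600000 = -122.7 MPa.

-123 MPa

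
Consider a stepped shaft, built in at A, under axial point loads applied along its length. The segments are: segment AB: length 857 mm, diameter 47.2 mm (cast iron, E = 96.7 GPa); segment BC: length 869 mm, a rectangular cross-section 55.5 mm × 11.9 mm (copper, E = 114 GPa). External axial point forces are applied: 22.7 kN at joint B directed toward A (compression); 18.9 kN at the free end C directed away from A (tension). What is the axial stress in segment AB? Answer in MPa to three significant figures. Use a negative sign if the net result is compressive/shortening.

Internal axial forces (sectioning from the free end, tension +): N_BC = 18.9 kN, N_AB = -3.8 kN.
A_AB = 1750 mm².
σ_AB = N_AB/A_AB = -3800/1750 = -2.172 MPa.

-2.17 MPa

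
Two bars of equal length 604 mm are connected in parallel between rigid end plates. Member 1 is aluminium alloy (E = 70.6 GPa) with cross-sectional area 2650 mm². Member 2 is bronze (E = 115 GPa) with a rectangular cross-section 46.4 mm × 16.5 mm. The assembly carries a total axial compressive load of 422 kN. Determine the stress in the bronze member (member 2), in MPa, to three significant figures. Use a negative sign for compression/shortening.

A_2 = 765.6 mm².
Equal strain + equilibrium ⇒ each member carries load in proportion to AE: A₁E₁ = 187100000 N, A₂E₂ = 88040000 N, ΣAE = 275100000 N.
σ₂ = P·E₂/ΣAE = -422000·115000/275100000 = -176.4 MPa.

-176 MPa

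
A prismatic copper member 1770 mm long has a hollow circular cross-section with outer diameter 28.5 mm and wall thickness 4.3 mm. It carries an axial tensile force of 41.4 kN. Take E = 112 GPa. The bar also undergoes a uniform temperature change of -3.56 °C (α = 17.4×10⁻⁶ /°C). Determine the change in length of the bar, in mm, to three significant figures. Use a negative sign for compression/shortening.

A = 326.9 mm².
δ_mech = NL/(AE) = 41400·1770/(326.9·112000) = 2.001 mm.
δ_thermal = αLΔT = 17.4e-6·1770·-3.56 = -0.1096 mm.
δ = δ_mech + δ_thermal = 1.892 mm.

1.89 mm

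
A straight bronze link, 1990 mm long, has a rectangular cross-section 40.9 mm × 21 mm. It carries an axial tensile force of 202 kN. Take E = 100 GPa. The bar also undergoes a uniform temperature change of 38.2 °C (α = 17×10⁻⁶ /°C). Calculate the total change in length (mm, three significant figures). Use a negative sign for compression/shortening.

5.97 mm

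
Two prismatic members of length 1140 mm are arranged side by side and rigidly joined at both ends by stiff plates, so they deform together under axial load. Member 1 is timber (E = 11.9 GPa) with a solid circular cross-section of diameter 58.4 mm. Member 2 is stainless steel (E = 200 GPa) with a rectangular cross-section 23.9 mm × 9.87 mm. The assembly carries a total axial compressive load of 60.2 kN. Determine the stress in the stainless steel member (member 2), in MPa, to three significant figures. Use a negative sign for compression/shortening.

-152 MPa

A_1 = 2679 mm².
A_2 = 235.9 mm².
Equal strain + equilibrium ⇒ each member carries load in proportion to AE: A₁E₁ = 31880000 N, A₂E₂ = 47180000 N, ΣAE = 79050000 N.
σ₂ = P·E₂/ΣAE = -60200·200000/79050000 = -152.3 MPa.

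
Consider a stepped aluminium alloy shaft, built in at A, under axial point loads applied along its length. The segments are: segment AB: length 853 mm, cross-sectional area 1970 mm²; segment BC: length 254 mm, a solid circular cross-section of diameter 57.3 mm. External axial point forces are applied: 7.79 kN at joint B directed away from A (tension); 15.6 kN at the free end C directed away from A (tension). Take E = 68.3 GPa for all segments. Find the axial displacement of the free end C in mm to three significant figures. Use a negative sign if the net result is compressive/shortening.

0.171 mm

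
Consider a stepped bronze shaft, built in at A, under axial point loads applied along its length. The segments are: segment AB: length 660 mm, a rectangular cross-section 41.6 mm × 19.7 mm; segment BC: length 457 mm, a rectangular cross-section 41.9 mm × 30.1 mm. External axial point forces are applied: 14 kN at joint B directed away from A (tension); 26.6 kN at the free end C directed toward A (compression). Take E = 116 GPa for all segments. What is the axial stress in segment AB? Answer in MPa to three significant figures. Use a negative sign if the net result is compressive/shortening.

Internal axial forces (sectioning from the free end, tension +): N_BC = -26.6 kN, N_AB = -12.6 kN.
A_AB = 819.5 mm².
σ_AB = N_AB/A_AB = -12600/819.5 = -15.37 MPa.

-15.4 MPa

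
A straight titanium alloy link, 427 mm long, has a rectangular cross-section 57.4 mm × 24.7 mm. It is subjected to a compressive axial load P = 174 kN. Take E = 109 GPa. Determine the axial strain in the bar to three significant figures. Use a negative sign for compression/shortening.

A = 1418 mm².
σ = N/A = -122.7 MPa; ε = σ/E = -122.7/109000 = -1.126e-03.

-0.00113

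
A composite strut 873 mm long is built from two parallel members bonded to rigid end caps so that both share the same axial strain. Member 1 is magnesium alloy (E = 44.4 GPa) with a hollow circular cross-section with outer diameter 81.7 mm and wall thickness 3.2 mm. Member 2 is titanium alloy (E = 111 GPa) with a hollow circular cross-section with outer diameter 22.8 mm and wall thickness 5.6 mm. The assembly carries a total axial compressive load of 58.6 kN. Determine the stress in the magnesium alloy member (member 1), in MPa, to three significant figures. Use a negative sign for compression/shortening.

-37.9 MPa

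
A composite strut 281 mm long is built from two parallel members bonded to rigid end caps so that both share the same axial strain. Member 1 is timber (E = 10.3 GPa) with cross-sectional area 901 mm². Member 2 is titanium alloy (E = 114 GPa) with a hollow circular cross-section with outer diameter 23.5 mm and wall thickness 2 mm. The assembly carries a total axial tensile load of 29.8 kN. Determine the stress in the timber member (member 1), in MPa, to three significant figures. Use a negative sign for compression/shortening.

12.4 MPa

A_2 = 135.1 mm².
Equal strain + equilibrium ⇒ each member carries load in proportion to AE: A₁E₁ = 9280000 N, A₂E₂ = 15400000 N, ΣAE = 24680000 N.
σ₁ = P·E₁/ΣAE = 29800·10300/24680000 = 12.44 MPa.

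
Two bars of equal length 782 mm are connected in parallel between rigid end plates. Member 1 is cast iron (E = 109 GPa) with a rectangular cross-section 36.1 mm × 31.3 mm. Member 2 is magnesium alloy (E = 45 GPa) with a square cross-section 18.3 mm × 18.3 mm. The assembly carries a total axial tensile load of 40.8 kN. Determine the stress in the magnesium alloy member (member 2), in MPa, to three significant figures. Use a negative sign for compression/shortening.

13.3 MPa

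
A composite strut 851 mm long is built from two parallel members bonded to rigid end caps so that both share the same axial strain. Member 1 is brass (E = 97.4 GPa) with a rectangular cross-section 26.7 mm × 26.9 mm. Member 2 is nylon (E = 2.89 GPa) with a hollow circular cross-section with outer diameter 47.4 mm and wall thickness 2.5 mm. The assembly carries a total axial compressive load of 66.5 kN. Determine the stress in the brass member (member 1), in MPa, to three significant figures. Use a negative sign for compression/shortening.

-91.3 MPa

A_1 = 718.2 mm².
A_2 = 352.6 mm².
Equal strain + equilibrium ⇒ each member carries load in proportion to AE: A₁E₁ = 69960000 N, A₂E₂ = 1019000 N, ΣAE = 70970000 N.
σ₁ = P·E₁/ΣAE = -66500·97400/70970000 = -91.26 MPa.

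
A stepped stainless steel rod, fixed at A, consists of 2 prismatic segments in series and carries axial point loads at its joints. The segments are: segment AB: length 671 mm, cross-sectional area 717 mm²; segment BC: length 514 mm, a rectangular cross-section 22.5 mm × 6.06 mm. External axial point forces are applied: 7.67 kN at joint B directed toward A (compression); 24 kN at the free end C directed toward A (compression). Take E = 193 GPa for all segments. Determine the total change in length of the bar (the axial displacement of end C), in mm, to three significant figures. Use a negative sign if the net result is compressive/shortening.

-0.622 mm

Internal axial forces (sectioning from the free end, tension +): N_BC = -24 kN, N_AB = -31.67 kN.
A_BC = 136.3 mm².
δ_AB = -31670·671/(717·193000) = -0.1536 mm
δ_BC = -24000·514/(136.3·193000) = -0.4688 mm
δ = Σδ_i = -0.6223 mm.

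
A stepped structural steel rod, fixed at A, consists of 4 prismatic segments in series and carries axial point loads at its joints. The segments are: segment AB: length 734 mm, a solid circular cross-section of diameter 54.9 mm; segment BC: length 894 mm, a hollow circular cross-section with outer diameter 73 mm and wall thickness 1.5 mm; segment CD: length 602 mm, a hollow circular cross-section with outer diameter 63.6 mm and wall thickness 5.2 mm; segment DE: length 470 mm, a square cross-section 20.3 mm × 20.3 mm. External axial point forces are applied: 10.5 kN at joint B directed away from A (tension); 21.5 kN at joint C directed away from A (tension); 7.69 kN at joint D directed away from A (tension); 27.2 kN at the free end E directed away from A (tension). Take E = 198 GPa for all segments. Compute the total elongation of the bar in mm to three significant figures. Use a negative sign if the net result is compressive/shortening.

1.13 mm

Internal axial forces (sectioning from the free end, tension +): N_DE = 27.2 kN, N_CD = 34.89 kN, N_BC = 56.39 kN, N_AB = 66.89 kN.
A_AB = 2367 mm².
A_BC = 336.9 mm².
A_CD = 954 mm².
A_DE = 412.1 mm².
δ_AB = 66890·734/(2367·198000) = 0.1048 mm
δ_BC = 56390·894/(336.9·198000) = 0.7557 mm
δ_CD = 34890·602/(954·198000) = 0.1112 mm
δ_DE = 27200·470/(412.1·198000) = 0.1567 mm
δ = Σδ_i = 1.128 mm.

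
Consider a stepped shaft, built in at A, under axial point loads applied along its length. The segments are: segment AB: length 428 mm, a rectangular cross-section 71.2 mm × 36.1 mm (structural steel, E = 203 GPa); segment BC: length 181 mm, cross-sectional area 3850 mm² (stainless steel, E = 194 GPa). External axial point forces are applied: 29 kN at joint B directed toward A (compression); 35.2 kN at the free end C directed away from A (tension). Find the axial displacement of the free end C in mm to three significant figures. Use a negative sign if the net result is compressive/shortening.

0.0136 mm

Internal axial forces (sectioning from the free end, tension +): N_BC = 35.2 kN, N_AB = 6.2 kN.
A_AB = 2570 mm².
δ_AB = 6200·428/(2570·203000) = 0.005086 mm
δ_BC = 35200·181/(3850·194000) = 0.00853 mm
δ = Σδ_i = 0.01362 mm.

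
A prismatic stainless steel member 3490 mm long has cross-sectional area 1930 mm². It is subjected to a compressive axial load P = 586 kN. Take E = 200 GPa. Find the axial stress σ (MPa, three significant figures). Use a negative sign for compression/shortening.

-304 MPa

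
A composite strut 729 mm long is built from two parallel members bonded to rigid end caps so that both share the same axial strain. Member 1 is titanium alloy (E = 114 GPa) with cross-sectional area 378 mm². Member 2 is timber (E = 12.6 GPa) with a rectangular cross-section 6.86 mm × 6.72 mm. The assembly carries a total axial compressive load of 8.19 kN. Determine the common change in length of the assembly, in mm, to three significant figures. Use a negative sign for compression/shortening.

-0.137 mm

A_2 = 46.1 mm².
Equal strain + equilibrium ⇒ each member carries load in proportion to AE: A₁E₁ = 43090000 N, A₂E₂ = 580800 N, ΣAE = 43670000 N.
δ = PL/ΣAE = -8190·729/43670000 = -0.1367 mm.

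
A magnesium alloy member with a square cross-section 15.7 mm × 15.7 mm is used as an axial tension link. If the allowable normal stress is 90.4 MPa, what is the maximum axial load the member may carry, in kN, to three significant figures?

22.3 kN

A = 246.5 mm².
P_max = σ_allow · A = 90.4 · 246.5 = 22280 N = 22.28 kN.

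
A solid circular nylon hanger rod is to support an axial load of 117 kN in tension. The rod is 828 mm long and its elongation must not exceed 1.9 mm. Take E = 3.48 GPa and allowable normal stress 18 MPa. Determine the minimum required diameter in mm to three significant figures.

Required area A ≥ P/σ_allow = 117000/18 = 6500 mm².
For a solid circular section, d ≥ √(4A/π) = 90.97 mm.
Elongation limit: A ≥ PL/(Eδ_allow) = 117000·828/(3480·1.9) = 14650 mm² ⇒ d ≥ 136.6 mm.
The elongation limit governs.

137 mm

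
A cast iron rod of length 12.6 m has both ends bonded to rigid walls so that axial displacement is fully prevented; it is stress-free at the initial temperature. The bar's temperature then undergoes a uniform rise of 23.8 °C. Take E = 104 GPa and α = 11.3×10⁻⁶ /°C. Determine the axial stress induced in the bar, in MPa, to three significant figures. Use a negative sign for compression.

Free thermal expansion αLΔT = 11.3e-6 · 12600 · 23.8 = 3.389 mm.
The walls impose strain ε = −(3.389)/12600 = -2.6894e-04; σ = Eε = 104000 · -2.6894e-04 = -27.97 MPa.

-28.0 MPa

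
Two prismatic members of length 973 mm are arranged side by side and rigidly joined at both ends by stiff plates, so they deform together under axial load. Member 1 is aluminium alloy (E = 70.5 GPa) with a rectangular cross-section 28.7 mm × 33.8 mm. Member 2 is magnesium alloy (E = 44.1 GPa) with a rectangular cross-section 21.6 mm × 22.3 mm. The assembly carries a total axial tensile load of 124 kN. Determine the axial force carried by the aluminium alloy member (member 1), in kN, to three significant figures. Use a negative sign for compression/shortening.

A_1 = 970.1 mm².
A_2 = 481.7 mm².
Equal strain + equilibrium ⇒ each member carries load in proportion to AE: A₁E₁ = 68390000 N, A₂E₂ = 21240000 N, ΣAE = 89630000 N.
F₁ = P·A₁E₁/ΣAE = 124000·68390000/89630000 = 94610 N.

94.6 kN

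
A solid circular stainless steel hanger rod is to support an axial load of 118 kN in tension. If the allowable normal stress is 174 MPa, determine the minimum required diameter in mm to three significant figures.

Required area A ≥ P/σ_allow = 118000/174 = 678.2 mm².
For a solid circular section, d ≥ √(4A/π) = 29.38 mm.

29.4 mm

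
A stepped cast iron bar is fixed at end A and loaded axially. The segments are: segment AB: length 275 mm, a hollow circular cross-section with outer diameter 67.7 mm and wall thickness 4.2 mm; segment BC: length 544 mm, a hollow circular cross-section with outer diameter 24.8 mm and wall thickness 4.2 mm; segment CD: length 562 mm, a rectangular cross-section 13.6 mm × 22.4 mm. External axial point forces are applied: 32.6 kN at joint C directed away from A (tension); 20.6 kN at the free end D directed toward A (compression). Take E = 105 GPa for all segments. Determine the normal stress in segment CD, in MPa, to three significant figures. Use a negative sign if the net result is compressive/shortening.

Internal axial forces (sectioning from the free end, tension +): N_CD = -20.6 kN, N_BC = 12 kN, N_AB = 12 kN.
A_CD = 304.6 mm².
σ_CD = N_CD/A_CD = -20600/304.6 = -67.62 MPa.

-67.6 MPa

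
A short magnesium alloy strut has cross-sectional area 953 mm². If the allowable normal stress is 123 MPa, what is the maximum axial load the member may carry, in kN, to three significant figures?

117 kN

P_max = σ_allow · A = 123 · 953 = 117200 N = 117.2 kN.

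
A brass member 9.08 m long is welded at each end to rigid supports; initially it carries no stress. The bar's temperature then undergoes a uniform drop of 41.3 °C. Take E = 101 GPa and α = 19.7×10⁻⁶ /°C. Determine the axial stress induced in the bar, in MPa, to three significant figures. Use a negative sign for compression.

82.2 MPa

Free thermal expansion αLΔT = 19.7e-6 · 9080 · -41.3 = -7.388 mm.
The walls impose strain ε = −(-7.388)/9080 = 8.1361e-04; σ = Eε = 101000 · 8.1361e-04 = 82.17 MPa.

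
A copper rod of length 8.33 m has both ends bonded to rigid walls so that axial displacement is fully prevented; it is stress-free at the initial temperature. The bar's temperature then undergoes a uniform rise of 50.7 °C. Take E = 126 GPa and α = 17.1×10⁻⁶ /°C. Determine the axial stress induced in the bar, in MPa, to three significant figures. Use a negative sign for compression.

-109 MPa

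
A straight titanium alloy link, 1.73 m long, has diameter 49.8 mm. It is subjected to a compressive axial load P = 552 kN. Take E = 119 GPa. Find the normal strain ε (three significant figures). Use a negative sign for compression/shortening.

A = 1948 mm².
σ = N/A = -283.4 MPa; ε = σ/E = -283.4/119000 = -2.381e-03.

-0.00238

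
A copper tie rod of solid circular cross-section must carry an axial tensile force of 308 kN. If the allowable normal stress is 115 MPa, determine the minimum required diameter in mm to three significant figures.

58.4 mm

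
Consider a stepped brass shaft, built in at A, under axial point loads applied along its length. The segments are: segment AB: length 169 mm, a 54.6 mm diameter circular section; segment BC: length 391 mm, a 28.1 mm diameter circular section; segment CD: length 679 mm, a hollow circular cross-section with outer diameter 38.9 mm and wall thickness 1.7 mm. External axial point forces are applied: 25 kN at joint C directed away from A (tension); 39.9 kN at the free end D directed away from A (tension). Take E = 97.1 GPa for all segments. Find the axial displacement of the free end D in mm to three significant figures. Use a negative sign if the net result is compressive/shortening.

1.87 mm

Internal axial forces (sectioning from the free end, tension +): N_CD = 39.9 kN, N_BC = 64.9 kN, N_AB = 64.9 kN.
A_AB = 2341 mm².
A_BC = 620.2 mm².
A_CD = 198.7 mm².
δ_AB = 64900·169/(2341·97100) = 0.04824 mm
δ_BC = 64900·391/(620.2·97100) = 0.4214 mm
δ_CD = 39900·679/(198.7·97100) = 1.404 mm
δ = Σδ_i = 1.874 mm.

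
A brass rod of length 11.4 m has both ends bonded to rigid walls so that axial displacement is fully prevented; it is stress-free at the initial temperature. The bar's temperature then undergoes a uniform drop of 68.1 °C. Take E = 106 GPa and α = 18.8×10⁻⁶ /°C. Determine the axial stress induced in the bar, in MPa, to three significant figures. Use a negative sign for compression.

136 MPa

Free thermal expansion αLΔT = 18.8e-6 · 11400 · -68.1 = -14.6 mm.
The walls impose strain ε = −(-14.6)/11400 = 1.2803e-03; σ = Eε = 106000 · 1.2803e-03 = 135.7 MPa.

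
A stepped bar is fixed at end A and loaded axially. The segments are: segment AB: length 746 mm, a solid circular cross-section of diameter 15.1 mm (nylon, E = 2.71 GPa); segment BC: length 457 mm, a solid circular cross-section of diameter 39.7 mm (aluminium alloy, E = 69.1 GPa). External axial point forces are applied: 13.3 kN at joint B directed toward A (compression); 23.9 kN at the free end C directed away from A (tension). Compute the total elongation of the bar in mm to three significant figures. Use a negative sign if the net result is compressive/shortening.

16.4 mm

Internal axial forces (sectioning from the free end, tension +): N_BC = 23.9 kN, N_AB = 10.6 kN.
A_AB = 179.1 mm².
A_BC = 1238 mm².
δ_AB = 10600·746/(179.1·2710) = 16.29 mm
δ_BC = 23900·457/(1238·69100) = 0.1277 mm
δ = Σδ_i = 16.42 mm.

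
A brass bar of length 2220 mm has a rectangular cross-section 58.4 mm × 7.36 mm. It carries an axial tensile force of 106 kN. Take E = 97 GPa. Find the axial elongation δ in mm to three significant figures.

A = 429.8 mm².
δ_mech = NL/(AE) = 106000·2220/(429.8·97000) = 5.644 mm.

5.64 mm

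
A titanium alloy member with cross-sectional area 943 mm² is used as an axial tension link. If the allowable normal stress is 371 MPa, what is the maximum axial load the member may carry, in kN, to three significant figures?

350 kN

P_max = σ_allow · A = 371 · 943 = 349900 N = 349.9 kN.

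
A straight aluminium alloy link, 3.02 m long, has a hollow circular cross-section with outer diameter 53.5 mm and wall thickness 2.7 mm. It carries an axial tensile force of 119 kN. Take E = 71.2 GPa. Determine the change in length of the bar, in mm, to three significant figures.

11.7 mm

A = 430.9 mm².
δ_mech = NL/(AE) = 119000·3020/(430.9·71200) = 11.71 mm.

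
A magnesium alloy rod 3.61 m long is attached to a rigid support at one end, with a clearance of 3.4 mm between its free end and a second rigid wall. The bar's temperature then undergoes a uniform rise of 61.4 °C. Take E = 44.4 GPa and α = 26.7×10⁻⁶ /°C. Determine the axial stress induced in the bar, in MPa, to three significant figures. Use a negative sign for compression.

-31.0 MPa

Free thermal expansion αLΔT = 26.7e-6 · 3610 · 61.4 = 5.918 mm.
The walls engage after the gap closes; constrained expansion = 5.918 − 3.4 = 2.518 mm.
The walls impose strain ε = −(2.518)/3610 = -6.9755e-04; σ = Eε = 44400 · -6.9755e-04 = -30.97 MPa.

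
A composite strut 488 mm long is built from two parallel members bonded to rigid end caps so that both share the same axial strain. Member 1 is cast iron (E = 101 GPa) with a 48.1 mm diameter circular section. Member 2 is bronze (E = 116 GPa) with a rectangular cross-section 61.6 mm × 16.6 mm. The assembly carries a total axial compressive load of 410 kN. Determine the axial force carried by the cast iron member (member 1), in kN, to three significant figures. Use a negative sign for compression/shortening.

A_1 = 1817 mm².
A_2 = 1023 mm².
Equal strain + equilibrium ⇒ each member carries load in proportion to AE: A₁E₁ = 183500000 N, A₂E₂ = 118600000 N, ΣAE = 302100000 N.
F₁ = P·A₁E₁/ΣAE = -410000·183500000/302100000 = -249000 N.

-249 kN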